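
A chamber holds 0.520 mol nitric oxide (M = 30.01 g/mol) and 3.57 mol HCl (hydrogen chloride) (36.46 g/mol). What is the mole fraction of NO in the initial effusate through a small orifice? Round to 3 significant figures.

The effusion rate of species i is ∝ p_i/√M_i ∝ n_i/√M_i.
So x_NO in the escaping gas = (n_NO/√M_NO) / Σ(n_i/√M_i)
= (0.520/√30.01) / (0.520/√30.01 + 3.57/√36.46) = 0.09492/(0.09492 + 0.5912) = 0.138.

0.138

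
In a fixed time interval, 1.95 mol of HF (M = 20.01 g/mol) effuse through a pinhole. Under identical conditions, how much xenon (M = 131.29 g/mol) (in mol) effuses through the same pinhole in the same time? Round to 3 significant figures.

0.761 mol

By Graham's law, rate_Xe/rate_HF = √(M_HF/M_Xe) = √(20.01/131.29) = √0.1524 = 0.3904.
So the amount for Xe is 1.95 × 0.3904 = 0.761 mol.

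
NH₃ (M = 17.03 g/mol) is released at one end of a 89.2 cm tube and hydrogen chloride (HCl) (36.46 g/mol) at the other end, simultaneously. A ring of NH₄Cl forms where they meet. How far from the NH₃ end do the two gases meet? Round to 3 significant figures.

53.0 cm

In equal time, each gas travels a distance ∝ its rate ∝ 1/√M, so d_NH₃/d_HCl = √(M_HCl/M_NH₃) = √(36.46/17.03) = 1.463.
With d_NH₃ + d_HCl = 89.2 cm, d_HCl = 89.2/(1 + 1.463) = 36.21 cm.
d_NH₃ = 89.2 − 36.21 = 53.0 cm.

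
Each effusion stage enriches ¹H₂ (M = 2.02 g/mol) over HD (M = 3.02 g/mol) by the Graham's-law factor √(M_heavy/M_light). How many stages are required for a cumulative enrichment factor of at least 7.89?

11

Per stage α = (3.02/2.02)^(1/2) = 1.49505^0.5, giving ln α = 0.2011.
Need α^N ≥ 7.89 ⇒ N ≥ ln(7.89) / ln α = 2.066 / 0.2011 = 10.27.
Minimum whole number of stages: N = 11.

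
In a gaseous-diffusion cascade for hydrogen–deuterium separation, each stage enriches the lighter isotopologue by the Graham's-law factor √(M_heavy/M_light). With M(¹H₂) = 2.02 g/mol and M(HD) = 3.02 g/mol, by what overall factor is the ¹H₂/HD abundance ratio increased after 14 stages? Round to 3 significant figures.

Each stage multiplies the ratio by α = √(3.02/2.02), so after 14 stages the overall factor is α^14 = (3.02/2.02)^(14/2).
= 1.49505^7 = 16.7.

16.7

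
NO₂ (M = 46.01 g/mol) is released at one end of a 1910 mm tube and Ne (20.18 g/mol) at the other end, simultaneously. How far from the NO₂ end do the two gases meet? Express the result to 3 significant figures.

761 mm

Distances travelled in equal time are proportional to diffusion rates, so d_NO₂/d_Ne = √(M_Ne/M_NO₂) = √(20.18/46.01) = 0.6623.
With d_NO₂ + d_Ne = 1910 mm, d_Ne = 1910/(1 + 0.6623) = 1149 mm.
d_NO₂ = 1910 − 1149 = 761 mm.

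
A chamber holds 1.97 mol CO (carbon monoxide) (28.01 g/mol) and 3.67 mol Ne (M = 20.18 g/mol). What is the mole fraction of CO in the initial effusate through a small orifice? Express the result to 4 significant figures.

Effusion rate of each component ∝ n_i/√M_i (partial pressure × 1/√M).
So x_CO in the escaping gas = (n_CO/√M_CO) / Σ(n_i/√M_i)
= (1.97/√28.01) / (1.97/√28.01 + 3.67/√20.18) = 0.3722/(0.3722 + 0.8170) = 0.3130.

0.3130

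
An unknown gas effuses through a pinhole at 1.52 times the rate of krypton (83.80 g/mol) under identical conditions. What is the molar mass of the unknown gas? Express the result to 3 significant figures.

From Graham's law, rate_X/rate_Kr = √(M_Kr/M_X).
1.52 = √(83.80/M_X)
M_X = 83.80 / 1.52² = 83.80 / 2.310 = 36.3 g/mol

36.3 g/mol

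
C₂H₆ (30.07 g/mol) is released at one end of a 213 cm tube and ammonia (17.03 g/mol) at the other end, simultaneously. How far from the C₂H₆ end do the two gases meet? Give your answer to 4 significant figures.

In equal time, each gas travels a distance ∝ its rate ∝ 1/√M, so d_C₂H₆/d_NH₃ = √(M_NH₃/M_C₂H₆) = √(17.03/30.07) = 0.7526.
With d_C₂H₆ + d_NH₃ = 213 cm, d_NH₃ = 213/(1 + 0.7526) = 121.5 cm.
d_C₂H₆ = 213 − 121.5 = 91.46 cm.

91.46 cm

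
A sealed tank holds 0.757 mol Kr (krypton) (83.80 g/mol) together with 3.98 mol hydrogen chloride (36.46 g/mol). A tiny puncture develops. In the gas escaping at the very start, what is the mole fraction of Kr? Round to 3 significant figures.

The effusion rate of species i is ∝ p_i/√M_i ∝ n_i/√M_i.
x_Kr(eff) = (n_Kr/√M_Kr) / (n_Kr/√M_Kr + n_HCl/√M_HCl)
= (0.757/√83.80) / (0.757/√83.80 + 3.98/√36.46) = 0.08269/(0.08269 + 0.6591) = 0.111.

0.111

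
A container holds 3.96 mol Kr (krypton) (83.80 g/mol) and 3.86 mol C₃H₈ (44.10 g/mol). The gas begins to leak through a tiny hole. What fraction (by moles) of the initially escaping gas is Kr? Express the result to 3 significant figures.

0.427

Rate_i ∝ x_i/√M_i (Graham's law weighted by mole fraction), so the effusate composition follows n_i/√M_i.
x_Kr(eff) = (n_Kr/√M_Kr) / (n_Kr/√M_Kr + n_C₃H₈/√M_C₃H₈)
= (3.96/√83.80) / (3.96/√83.80 + 3.86/√44.10) = 0.4326/(0.4326 + 0.5813) = 0.427.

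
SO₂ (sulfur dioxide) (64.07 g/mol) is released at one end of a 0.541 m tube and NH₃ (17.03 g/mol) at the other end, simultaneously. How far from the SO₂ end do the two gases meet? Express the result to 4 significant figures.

0.1840 m

Distances travelled in equal time are proportional to diffusion rates, so d_SO₂/d_NH₃ = √(M_NH₃/M_SO₂) = √(17.03/64.07) = 0.5156.
With d_SO₂ + d_NH₃ = 0.541 m, d_NH₃ = 0.541/(1 + 0.5156) = 0.3570 m.
d_SO₂ = 0.541 − 0.3570 = 0.1840 m.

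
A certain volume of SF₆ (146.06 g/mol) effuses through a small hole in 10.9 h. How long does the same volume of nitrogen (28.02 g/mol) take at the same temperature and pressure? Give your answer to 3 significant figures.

4.77 h

From Graham's law, t_N₂/t_SF₆ = √(M_N₂/M_SF₆) = √(28.02/146.06) = √0.1918 = 0.4380.
So the time for N₂ is 10.9 × 0.4380 = 4.77 h.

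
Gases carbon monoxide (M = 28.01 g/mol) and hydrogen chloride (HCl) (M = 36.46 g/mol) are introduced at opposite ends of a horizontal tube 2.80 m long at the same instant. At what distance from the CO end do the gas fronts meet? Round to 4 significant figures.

1.492 m

In equal time, each gas travels a distance ∝ its rate ∝ 1/√M, so d_CO/d_HCl = √(M_HCl/M_CO) = √(36.46/28.01) = 1.141.
With d_CO + d_HCl = 2.80 m, d_HCl = 2.80/(1 + 1.141) = 1.308 m.
d_CO = 2.80 − 1.308 = 1.492 m.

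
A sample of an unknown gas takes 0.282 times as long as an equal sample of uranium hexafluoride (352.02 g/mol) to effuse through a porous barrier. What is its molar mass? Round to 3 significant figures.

Using Graham's law: t_X/t_UF₆ = √(M_X/M_UF₆).
0.282 = √(M_X/352.02)
M_X = 352.02 × 0.282² = 352.02 × 0.07952 = 28.0 g/mol

28.0 g/mol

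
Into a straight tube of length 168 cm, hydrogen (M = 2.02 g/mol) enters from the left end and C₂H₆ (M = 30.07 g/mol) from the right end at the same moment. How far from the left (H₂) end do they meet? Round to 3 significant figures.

In equal time, each gas travels a distance ∝ its rate ∝ 1/√M, so d_H₂/d_C₂H₆ = √(M_C₂H₆/M_H₂) = √(30.07/2.02) = 3.858.
With d_H₂ + d_C₂H₆ = 168 cm, d_C₂H₆ = 168/(1 + 3.858) = 34.58 cm.
d_H₂ = 168 − 34.58 = 133 cm.

133 cm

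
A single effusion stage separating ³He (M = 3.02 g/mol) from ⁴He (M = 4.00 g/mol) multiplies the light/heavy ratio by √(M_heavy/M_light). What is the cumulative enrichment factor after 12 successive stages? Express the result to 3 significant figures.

5.40

Overall factor = α^12 with α = √(4.00/3.02), i.e. (4.00/3.02)^(12/2).
= 1.32450^6 = 5.40.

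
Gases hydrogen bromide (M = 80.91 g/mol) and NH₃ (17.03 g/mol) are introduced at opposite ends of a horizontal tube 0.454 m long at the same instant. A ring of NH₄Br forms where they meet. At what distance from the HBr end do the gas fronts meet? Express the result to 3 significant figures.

In equal time, each gas travels a distance ∝ its rate ∝ 1/√M, so d_HBr/d_NH₃ = √(M_NH₃/M_HBr) = √(17.03/80.91) = 0.4588.
With d_HBr + d_NH₃ = 0.454 m, d_NH₃ = 0.454/(1 + 0.4588) = 0.3112 m.
d_HBr = 0.454 − 0.3112 = 0.143 m.

0.143 m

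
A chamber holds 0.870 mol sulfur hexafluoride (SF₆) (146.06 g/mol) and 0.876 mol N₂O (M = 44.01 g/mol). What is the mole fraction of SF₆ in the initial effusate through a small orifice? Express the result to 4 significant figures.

0.3528

Each component's effusion rate ∝ (its partial pressure)·(1/√M) ∝ n_i/√M_i.
x_SF₆(eff) = (n_SF₆/√M_SF₆) / (n_SF₆/√M_SF₆ + n_N₂O/√M_N₂O)
= (0.870/√146.06) / (0.870/√146.06 + 0.876/√44.01) = 0.07199/(0.07199 + 0.1320) = 0.3528.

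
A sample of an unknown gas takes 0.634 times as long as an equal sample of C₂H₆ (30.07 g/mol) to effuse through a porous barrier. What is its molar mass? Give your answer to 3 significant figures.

Graham's law gives t_X/t_C₂H₆ = √(M_X/M_C₂H₆).
0.634 = √(M_X/30.07)
M_X = 30.07 × 0.634² = 30.07 × 0.4020 = 12.1 g/mol

12.1 g/mol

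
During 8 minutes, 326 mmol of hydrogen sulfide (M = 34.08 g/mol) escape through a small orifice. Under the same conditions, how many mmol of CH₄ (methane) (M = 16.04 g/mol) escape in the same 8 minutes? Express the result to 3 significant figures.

475 mmol

Graham's law gives rate_CH₄/rate_H₂S = √(M_H₂S/M_CH₄) = √(34.08/16.04) = √2.125 = 1.458.
So the amount for CH₄ is 326 × 1.458 = 475 mmol.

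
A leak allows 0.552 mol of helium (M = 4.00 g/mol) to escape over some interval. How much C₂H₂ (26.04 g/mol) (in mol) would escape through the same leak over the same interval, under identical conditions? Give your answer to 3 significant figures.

0.216 mol

From Graham's law, rate_C₂H₂/rate_He = √(M_He/M_C₂H₂) = √(4.00/26.04) = √0.1536 = 0.3919.
So the amount for C₂H₂ is 0.552 × 0.3919 = 0.216 mol.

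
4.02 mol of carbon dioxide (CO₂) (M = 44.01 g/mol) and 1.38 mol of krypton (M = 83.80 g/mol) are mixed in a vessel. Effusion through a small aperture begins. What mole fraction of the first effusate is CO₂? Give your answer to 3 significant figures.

Rate_i ∝ x_i/√M_i (Graham's law weighted by mole fraction), so the effusate composition follows n_i/√M_i.
x_CO₂(eff) = (n_CO₂/√M_CO₂) / (n_CO₂/√M_CO₂ + n_Kr/√M_Kr)
= (4.02/√44.01) / (4.02/√44.01 + 1.38/√83.80) = 0.6060/(0.6060 + 0.1507) = 0.801.

0.801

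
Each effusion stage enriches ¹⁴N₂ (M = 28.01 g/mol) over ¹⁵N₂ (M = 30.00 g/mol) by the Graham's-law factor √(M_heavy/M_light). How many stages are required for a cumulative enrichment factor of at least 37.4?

Single-stage factor α = √(30.00/28.01), so ln α = ½ ln(1.07105) = 0.03432.
Need α^N ≥ 37.4 ⇒ N ≥ ln(37.4) / ln α = 3.622 / 0.03432 = 105.53.
Minimum whole number of stages: N = 106.

106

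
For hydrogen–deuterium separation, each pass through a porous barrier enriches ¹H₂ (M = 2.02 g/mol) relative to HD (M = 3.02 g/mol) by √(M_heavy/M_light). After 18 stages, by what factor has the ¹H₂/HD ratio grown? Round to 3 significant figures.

Each stage multiplies the ratio by α = √(3.02/2.02), so after 18 stages the overall factor is α^18 = (3.02/2.02)^(18/2).
= 1.49505^9 = 37.3.

37.3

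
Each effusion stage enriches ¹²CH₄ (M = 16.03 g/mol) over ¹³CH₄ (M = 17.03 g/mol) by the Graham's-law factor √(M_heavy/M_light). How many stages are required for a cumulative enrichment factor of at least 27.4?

110

Per stage α = (17.03/16.03)^(1/2) = 1.06238^0.5, giving ln α = 0.03026.
Need α^N ≥ 27.4 ⇒ N ≥ ln(27.4) / ln α = 3.311 / 0.03026 = 109.41.
Rounding up, N = 110 stages.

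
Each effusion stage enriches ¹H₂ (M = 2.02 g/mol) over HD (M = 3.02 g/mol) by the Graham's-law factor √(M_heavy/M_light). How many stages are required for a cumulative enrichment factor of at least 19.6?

15

With α = √(3.02/2.02) per stage, ln α = ½ ln(1.49505) = 0.2011.
Need α^N ≥ 19.6 ⇒ N ≥ ln(19.6) / ln α = 2.976 / 0.2011 = 14.80.
So at least 15 stages are needed.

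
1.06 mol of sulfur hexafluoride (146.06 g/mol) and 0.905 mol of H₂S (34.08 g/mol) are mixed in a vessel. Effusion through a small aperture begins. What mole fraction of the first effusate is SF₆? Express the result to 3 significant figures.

Each component's effusion rate ∝ (its partial pressure)·(1/√M) ∝ n_i/√M_i.
So x_SF₆ in the escaping gas = (n_SF₆/√M_SF₆) / Σ(n_i/√M_i)
= (1.06/√146.06) / (1.06/√146.06 + 0.905/√34.08) = 0.08771/(0.08771 + 0.1550) = 0.361.

0.361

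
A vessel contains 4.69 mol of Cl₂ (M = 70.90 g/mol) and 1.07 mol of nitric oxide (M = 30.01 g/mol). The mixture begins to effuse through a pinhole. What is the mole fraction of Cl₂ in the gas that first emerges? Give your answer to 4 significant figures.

0.7404

Each component's effusion rate ∝ (its partial pressure)·(1/√M) ∝ n_i/√M_i.
So x_Cl₂ in the escaping gas = (n_Cl₂/√M_Cl₂) / Σ(n_i/√M_i)
= (4.69/√70.90) / (4.69/√70.90 + 1.07/√30.01) = 0.5570/(0.5570 + 0.1953) = 0.7404.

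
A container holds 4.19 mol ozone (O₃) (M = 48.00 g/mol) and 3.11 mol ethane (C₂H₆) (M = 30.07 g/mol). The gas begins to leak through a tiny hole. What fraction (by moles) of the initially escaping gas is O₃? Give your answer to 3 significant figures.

0.516

Each component's effusion rate ∝ (its partial pressure)·(1/√M) ∝ n_i/√M_i.
Mole fraction of O₃ in the effusate = (n_O₃/√M_O₃) / (n_O₃/√M_O₃ + n_C₂H₆/√M_C₂H₆)
= (4.19/√48.00) / (4.19/√48.00 + 3.11/√30.07) = 0.6048/(0.6048 + 0.5671) = 0.516.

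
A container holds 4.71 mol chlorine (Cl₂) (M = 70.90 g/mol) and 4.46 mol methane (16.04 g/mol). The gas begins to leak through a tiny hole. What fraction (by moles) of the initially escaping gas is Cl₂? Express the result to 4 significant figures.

Effusion rate of each component ∝ n_i/√M_i (partial pressure × 1/√M).
x_Cl₂(eff) = (n_Cl₂/√M_Cl₂) / (n_Cl₂/√M_Cl₂ + n_CH₄/√M_CH₄)
= (4.71/√70.90) / (4.71/√70.90 + 4.46/√16.04) = 0.5594/(0.5594 + 1.114) = 0.3344.

0.3344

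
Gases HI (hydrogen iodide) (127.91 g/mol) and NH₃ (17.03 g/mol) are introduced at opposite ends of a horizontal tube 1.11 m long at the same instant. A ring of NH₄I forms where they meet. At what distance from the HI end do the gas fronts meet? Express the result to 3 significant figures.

0.297 m

In equal time, each gas travels a distance ∝ its rate ∝ 1/√M, so d_HI/d_NH₃ = √(M_NH₃/M_HI) = √(17.03/127.91) = 0.3649.
With d_HI + d_NH₃ = 1.11 m, d_NH₃ = 1.11/(1 + 0.3649) = 0.8133 m.
d_HI = 1.11 − 0.8133 = 0.297 m.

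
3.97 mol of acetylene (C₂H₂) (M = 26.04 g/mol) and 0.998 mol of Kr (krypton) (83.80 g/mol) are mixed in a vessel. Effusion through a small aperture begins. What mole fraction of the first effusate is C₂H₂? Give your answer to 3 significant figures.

0.877

Rate_i ∝ x_i/√M_i (Graham's law weighted by mole fraction), so the effusate composition follows n_i/√M_i.
x_C₂H₂(eff) = (n_C₂H₂/√M_C₂H₂) / (n_C₂H₂/√M_C₂H₂ + n_Kr/√M_Kr)
= (3.97/√26.04) / (3.97/√26.04 + 0.998/√83.80) = 0.7780/(0.7780 + 0.1090) = 0.877.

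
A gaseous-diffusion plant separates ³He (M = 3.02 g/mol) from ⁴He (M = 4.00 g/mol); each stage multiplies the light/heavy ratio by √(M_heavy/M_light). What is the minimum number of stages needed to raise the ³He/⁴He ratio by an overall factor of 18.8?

With α = √(4.00/3.02) per stage, ln α = ½ ln(1.32450) = 0.1405.
Need α^N ≥ 18.8 ⇒ N ≥ ln(18.8) / ln α = 2.934 / 0.1405 = 20.88.
Minimum whole number of stages: N = 21.

21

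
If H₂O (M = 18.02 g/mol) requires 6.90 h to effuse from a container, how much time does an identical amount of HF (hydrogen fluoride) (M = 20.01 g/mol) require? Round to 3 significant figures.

7.27 h

Using Graham's law: t_HF/t_H₂O = √(M_HF/M_H₂O) = √(20.01/18.02) = √1.110 = 1.054.
So the time for HF is 6.90 × 1.054 = 7.27 h.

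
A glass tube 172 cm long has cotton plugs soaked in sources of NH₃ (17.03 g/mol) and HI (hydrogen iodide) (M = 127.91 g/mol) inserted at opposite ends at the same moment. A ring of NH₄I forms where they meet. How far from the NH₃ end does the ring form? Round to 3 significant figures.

126 cm

Graham's law gives d_NH₃/d_HI = rate_NH₃/rate_HI = √(M_HI/M_NH₃) = √(127.91/17.03) = 2.741.
With d_NH₃ + d_HI = 172 cm, d_HI = 172/(1 + 2.741) = 45.98 cm.
d_NH₃ = 172 − 45.98 = 126 cm.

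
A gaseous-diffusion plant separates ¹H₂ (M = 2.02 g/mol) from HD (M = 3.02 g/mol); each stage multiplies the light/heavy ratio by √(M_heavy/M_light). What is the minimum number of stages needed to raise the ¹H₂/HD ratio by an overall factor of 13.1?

Per stage α = (3.02/2.02)^(1/2) = 1.49505^0.5, giving ln α = 0.2011.
Need α^N ≥ 13.1 ⇒ N ≥ ln(13.1) / ln α = 2.573 / 0.2011 = 12.79.
Rounding up, N = 13 stages.

13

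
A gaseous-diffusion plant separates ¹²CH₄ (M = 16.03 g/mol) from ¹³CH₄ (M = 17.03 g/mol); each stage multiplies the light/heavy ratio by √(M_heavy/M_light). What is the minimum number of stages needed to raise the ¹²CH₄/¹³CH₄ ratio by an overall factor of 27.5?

Single-stage factor α = √(17.03/16.03), so ln α = ½ ln(1.06238) = 0.03026.
Need α^N ≥ 27.5 ⇒ N ≥ ln(27.5) / ln α = 3.314 / 0.03026 = 109.53.
Minimum whole number of stages: N = 110.

110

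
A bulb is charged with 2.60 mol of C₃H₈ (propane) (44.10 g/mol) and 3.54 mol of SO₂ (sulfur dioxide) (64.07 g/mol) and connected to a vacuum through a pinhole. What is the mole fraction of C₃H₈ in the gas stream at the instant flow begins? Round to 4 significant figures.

Each component's effusion rate ∝ (its partial pressure)·(1/√M) ∝ n_i/√M_i.
So x_C₃H₈ in the escaping gas = (n_C₃H₈/√M_C₃H₈) / Σ(n_i/√M_i)
= (2.60/√44.10) / (2.60/√44.10 + 3.54/√64.07) = 0.3915/(0.3915 + 0.4423) = 0.4696.

0.4696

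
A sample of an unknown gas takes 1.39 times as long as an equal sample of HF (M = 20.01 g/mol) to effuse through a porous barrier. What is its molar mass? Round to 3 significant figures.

Graham's law gives t_X/t_HF = √(M_X/M_HF).
1.39 = √(M_X/20.01)
M_X = 20.01 × 1.39² = 20.01 × 1.932 = 38.7 g/mol

38.7 g/mol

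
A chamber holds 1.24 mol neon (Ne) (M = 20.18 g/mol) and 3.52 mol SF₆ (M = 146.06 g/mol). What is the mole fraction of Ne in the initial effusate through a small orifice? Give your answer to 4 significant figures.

0.4866

Effusion rate of each component ∝ n_i/√M_i (partial pressure × 1/√M).
Mole fraction of Ne in the effusate = (n_Ne/√M_Ne) / (n_Ne/√M_Ne + n_SF₆/√M_SF₆)
= (1.24/√20.18) / (1.24/√20.18 + 3.52/√146.06) = 0.2760/(0.2760 + 0.2913) = 0.4866.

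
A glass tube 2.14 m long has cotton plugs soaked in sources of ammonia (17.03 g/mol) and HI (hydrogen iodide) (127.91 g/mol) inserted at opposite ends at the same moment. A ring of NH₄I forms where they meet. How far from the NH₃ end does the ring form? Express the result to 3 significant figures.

1.57 m

Distances travelled in equal time are proportional to diffusion rates, so d_NH₃/d_HI = √(M_HI/M_NH₃) = √(127.91/17.03) = 2.741.
With d_NH₃ + d_HI = 2.14 m, d_HI = 2.14/(1 + 2.741) = 0.5721 m.
d_NH₃ = 2.14 − 0.5721 = 1.57 m.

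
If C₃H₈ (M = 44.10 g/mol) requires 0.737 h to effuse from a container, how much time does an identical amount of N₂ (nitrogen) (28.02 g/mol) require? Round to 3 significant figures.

0.587 h

From Graham's law, t_N₂/t_C₃H₈ = √(M_N₂/M_C₃H₈) = √(28.02/44.10) = √0.6354 = 0.7971.
So the time for N₂ is 0.737 × 0.7971 = 0.587 h.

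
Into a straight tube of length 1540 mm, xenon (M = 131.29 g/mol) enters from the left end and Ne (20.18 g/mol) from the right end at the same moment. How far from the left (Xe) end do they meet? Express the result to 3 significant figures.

434 mm

The fronts meet when d_Xe + d_Ne = L with d_Xe/d_Ne = √(M_Ne/M_Xe) (Graham's law). Here √(M_Ne/M_Xe) = √(20.18/131.29) = 0.3921.
With d_Xe + d_Ne = 1540 mm, d_Ne = 1540/(1 + 0.3921) = 1106 mm.
d_Xe = 1540 − 1106 = 434 mm.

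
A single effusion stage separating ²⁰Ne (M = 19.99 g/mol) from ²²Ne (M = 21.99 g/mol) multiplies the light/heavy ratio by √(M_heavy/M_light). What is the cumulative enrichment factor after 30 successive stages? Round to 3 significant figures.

4.18

After 30 stages the ratio has grown by (√(21.99/19.99))^30 = (21.99/19.99)^(30/2).
= 1.10005^15 = 4.18.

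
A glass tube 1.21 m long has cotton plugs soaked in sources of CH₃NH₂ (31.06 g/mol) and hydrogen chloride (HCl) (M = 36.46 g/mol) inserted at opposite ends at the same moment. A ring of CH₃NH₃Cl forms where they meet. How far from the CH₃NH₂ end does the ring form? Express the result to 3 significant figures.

Graham's law gives d_CH₃NH₂/d_HCl = rate_CH₃NH₂/rate_HCl = √(M_HCl/M_CH₃NH₂) = √(36.46/31.06) = 1.083.
With d_CH₃NH₂ + d_HCl = 1.21 m, d_HCl = 1.21/(1 + 1.083) = 0.5808 m.
d_CH₃NH₂ = 1.21 − 0.5808 = 0.629 m.

0.629 m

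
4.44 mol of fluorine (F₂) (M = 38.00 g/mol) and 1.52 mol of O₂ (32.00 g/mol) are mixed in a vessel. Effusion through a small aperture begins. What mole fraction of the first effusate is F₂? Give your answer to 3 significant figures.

0.728

The effusion rate of species i is ∝ p_i/√M_i ∝ n_i/√M_i.
Mole fraction of F₂ in the effusate = (n_F₂/√M_F₂) / (n_F₂/√M_F₂ + n_O₂/√M_O₂)
= (4.44/√38.00) / (4.44/√38.00 + 1.52/√32.00) = 0.7203/(0.7203 + 0.2687) = 0.728.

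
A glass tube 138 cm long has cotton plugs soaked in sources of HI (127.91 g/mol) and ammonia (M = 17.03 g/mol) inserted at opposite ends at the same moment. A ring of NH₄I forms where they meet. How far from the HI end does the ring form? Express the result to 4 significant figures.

The fronts meet when d_HI + d_NH₃ = L with d_HI/d_NH₃ = √(M_NH₃/M_HI) (Graham's law). Here √(M_NH₃/M_HI) = √(17.03/127.91) = 0.3649.
With d_HI + d_NH₃ = 138 cm, d_NH₃ = 138/(1 + 0.3649) = 101.1 cm.
d_HI = 138 − 101.1 = 36.89 cm.

36.89 cm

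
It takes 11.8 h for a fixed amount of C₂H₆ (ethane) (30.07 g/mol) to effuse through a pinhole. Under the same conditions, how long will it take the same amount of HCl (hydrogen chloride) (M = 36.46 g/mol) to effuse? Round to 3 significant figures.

13.0 h

Graham's law gives t_HCl/t_C₂H₆ = √(M_HCl/M_C₂H₆) = √(36.46/30.07) = √1.213 = 1.101.
So the time for HCl is 11.8 × 1.101 = 13.0 h.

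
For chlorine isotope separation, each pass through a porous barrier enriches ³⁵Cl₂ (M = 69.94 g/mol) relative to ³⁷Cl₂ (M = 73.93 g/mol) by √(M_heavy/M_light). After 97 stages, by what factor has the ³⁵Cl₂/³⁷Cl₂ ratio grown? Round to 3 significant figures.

Each stage multiplies the ratio by α = √(73.93/69.94), so after 97 stages the overall factor is α^97 = (73.93/69.94)^(97/2).
= 1.05705^(97/2) = 14.7.

14.7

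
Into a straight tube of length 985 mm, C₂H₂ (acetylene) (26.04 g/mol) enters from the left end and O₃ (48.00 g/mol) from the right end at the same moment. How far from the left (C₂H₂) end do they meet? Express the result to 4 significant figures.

567.2 mm

The fronts meet when d_C₂H₂ + d_O₃ = L with d_C₂H₂/d_O₃ = √(M_O₃/M_C₂H₂) (Graham's law). Here √(M_O₃/M_C₂H₂) = √(48.00/26.04) = 1.358.
With d_C₂H₂ + d_O₃ = 985 mm, d_O₃ = 985/(1 + 1.358) = 417.8 mm.
d_C₂H₂ = 985 − 417.8 = 567.2 mm.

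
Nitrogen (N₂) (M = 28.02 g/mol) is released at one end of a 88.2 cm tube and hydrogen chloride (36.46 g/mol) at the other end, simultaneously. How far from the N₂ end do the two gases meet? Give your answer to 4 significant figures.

47.00 cm

Graham's law gives d_N₂/d_HCl = rate_N₂/rate_HCl = √(M_HCl/M_N₂) = √(36.46/28.02) = 1.141.
With d_N₂ + d_HCl = 88.2 cm, d_HCl = 88.2/(1 + 1.141) = 41.20 cm.
d_N₂ = 88.2 − 41.20 = 47.00 cm.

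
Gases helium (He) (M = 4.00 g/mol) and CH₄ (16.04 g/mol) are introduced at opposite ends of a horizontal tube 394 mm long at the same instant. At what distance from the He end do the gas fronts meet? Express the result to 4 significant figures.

262.8 mm

Distances travelled in equal time are proportional to diffusion rates, so d_He/d_CH₄ = √(M_CH₄/M_He) = √(16.04/4.00) = 2.002.
With d_He + d_CH₄ = 394 mm, d_CH₄ = 394/(1 + 2.002) = 131.2 mm.
d_He = 394 − 131.2 = 262.8 mm.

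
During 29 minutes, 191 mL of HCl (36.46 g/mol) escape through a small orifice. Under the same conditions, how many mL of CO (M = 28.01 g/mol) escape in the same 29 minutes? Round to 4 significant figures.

Graham's law gives rate_CO/rate_HCl = √(M_HCl/M_CO) = √(36.46/28.01) = √1.302 = 1.141.
So the volume for CO is 191 × 1.141 = 217.9 mL.

217.9 mL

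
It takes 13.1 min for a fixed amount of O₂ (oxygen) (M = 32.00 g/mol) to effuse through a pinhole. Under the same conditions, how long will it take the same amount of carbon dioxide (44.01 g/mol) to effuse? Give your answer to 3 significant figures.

15.4 min

By Graham's law, t_CO₂/t_O₂ = √(M_CO₂/M_O₂) = √(44.01/32.00) = √1.375 = 1.173.
So the time for CO₂ is 13.1 × 1.173 = 15.4 min.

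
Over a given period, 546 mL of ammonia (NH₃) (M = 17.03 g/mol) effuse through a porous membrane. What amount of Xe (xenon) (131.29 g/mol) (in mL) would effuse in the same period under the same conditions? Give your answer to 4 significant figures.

196.6 mL

Using Graham's law: rate_Xe/rate_NH₃ = √(M_NH₃/M_Xe) = √(17.03/131.29) = √0.1297 = 0.3602.
So the volume for Xe is 546 × 0.3602 = 196.6 mL.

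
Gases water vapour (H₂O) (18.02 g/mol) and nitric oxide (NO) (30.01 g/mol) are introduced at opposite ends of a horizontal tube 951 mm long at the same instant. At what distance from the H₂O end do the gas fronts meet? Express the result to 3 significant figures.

In equal time, each gas travels a distance ∝ its rate ∝ 1/√M, so d_H₂O/d_NO = √(M_NO/M_H₂O) = √(30.01/18.02) = 1.290.
With d_H₂O + d_NO = 951 mm, d_NO = 951/(1 + 1.290) = 415.2 mm.
d_H₂O = 951 − 415.2 = 536 mm.

536 mm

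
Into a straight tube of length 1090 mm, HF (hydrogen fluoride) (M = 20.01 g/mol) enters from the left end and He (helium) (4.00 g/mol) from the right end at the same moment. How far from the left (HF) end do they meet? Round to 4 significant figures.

336.8 mm

The fronts meet when d_HF + d_He = L with d_HF/d_He = √(M_He/M_HF) (Graham's law). Here √(M_He/M_HF) = √(4.00/20.01) = 0.4471.
With d_HF + d_He = 1090 mm, d_He = 1090/(1 + 0.4471) = 753.2 mm.
d_HF = 1090 − 753.2 = 336.8 mm.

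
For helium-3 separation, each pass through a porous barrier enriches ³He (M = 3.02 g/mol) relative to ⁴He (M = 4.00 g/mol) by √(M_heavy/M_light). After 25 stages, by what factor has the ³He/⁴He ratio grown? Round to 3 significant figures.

33.5

Overall factor = α^25 with α = √(4.00/3.02), i.e. (4.00/3.02)^(25/2).
= 1.32450^(25/2) = 33.5.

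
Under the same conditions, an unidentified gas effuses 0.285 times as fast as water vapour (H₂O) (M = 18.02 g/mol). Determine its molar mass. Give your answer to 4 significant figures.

221.9 g/mol

Using Graham's law: rate_X/rate_H₂O = √(M_H₂O/M_X).
0.285 = √(18.02/M_X)
M_X = 18.02 / 0.285² = 18.02 / 0.08122 = 221.9 g/mol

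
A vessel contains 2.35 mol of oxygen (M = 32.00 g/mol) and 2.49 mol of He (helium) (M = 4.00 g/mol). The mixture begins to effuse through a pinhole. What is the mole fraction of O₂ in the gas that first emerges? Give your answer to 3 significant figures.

0.250

The effusion rate of species i is ∝ p_i/√M_i ∝ n_i/√M_i.
So x_O₂ in the escaping gas = (n_O₂/√M_O₂) / Σ(n_i/√M_i)
= (2.35/√32.00) / (2.35/√32.00 + 2.49/√4.00) = 0.4154/(0.4154 + 1.245) = 0.250.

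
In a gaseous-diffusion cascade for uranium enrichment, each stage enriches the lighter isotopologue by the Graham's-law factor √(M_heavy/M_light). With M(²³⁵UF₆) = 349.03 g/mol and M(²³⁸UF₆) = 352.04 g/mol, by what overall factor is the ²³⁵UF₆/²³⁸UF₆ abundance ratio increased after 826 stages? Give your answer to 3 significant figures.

34.7

The single-stage factor is √(M_heavy/M_light), so 826 stages give [√(352.04/349.03)]^826 = (352.04/349.03)^(826/2).
= 1.00862^413 = 34.7.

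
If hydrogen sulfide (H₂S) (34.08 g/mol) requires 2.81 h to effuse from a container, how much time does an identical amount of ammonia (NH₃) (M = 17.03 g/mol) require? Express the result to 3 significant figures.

1.99 h

From Graham's law, t_NH₃/t_H₂S = √(M_NH₃/M_H₂S) = √(17.03/34.08) = √0.4997 = 0.7069.
So the time for NH₃ is 2.81 × 0.7069 = 1.99 h.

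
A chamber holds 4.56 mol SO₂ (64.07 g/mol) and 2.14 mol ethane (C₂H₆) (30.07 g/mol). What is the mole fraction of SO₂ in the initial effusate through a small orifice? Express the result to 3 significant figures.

0.593

Rate_i ∝ x_i/√M_i (Graham's law weighted by mole fraction), so the effusate composition follows n_i/√M_i.
x_SO₂(eff) = (n_SO₂/√M_SO₂) / (n_SO₂/√M_SO₂ + n_C₂H₆/√M_C₂H₆)
= (4.56/√64.07) / (4.56/√64.07 + 2.14/√30.07) = 0.5697/(0.5697 + 0.3903) = 0.593.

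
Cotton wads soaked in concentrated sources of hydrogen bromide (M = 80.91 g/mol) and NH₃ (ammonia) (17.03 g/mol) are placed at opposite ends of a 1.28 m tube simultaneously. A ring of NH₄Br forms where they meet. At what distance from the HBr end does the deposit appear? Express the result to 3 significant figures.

Graham's law gives d_HBr/d_NH₃ = rate_HBr/rate_NH₃ = √(M_NH₃/M_HBr) = √(17.03/80.91) = 0.4588.
With d_HBr + d_NH₃ = 1.28 m, d_NH₃ = 1.28/(1 + 0.4588) = 0.8774 m.
d_HBr = 1.28 − 0.8774 = 0.403 m.

0.403 m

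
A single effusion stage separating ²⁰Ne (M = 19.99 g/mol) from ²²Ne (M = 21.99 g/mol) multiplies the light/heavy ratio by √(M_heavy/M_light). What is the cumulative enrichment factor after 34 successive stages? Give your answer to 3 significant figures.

After 34 stages the ratio has grown by (√(21.99/19.99))^34 = (21.99/19.99)^(34/2).
= 1.10005^17 = 5.06.

5.06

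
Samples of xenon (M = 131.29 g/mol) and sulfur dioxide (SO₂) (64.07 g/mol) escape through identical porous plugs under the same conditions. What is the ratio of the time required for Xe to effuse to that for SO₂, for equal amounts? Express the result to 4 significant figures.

1.431

Graham's law gives t_Xe/t_SO₂ = √(M_Xe/M_SO₂) = √(131.29/64.07) = √2.049 = 1.431.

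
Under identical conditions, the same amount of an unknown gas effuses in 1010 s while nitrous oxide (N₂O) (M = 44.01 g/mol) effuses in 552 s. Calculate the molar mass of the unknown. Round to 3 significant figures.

147 g/mol

Graham's law gives t_X/t_N₂O = √(M_X/M_N₂O).
1010/552 = 1.830 = √(M_X/44.01)
M_X = 44.01 × 1.830² = 44.01 × 3.348 = 147 g/mol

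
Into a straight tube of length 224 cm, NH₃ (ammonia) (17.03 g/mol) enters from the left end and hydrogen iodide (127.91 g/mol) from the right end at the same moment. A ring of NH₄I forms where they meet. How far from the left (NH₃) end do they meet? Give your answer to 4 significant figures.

Graham's law gives d_NH₃/d_HI = rate_NH₃/rate_HI = √(M_HI/M_NH₃) = √(127.91/17.03) = 2.741.
With d_NH₃ + d_HI = 224 cm, d_HI = 224/(1 + 2.741) = 59.88 cm.
d_NH₃ = 224 − 59.88 = 164.1 cm.

164.1 cm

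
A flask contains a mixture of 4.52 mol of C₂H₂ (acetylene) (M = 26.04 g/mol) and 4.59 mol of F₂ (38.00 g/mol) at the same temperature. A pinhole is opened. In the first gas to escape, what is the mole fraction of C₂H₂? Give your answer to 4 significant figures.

0.5433

Rate_i ∝ x_i/√M_i (Graham's law weighted by mole fraction), so the effusate composition follows n_i/√M_i.
So x_C₂H₂ in the escaping gas = (n_C₂H₂/√M_C₂H₂) / Σ(n_i/√M_i)
= (4.52/√26.04) / (4.52/√26.04 + 4.59/√38.00) = 0.8858/(0.8858 + 0.7446) = 0.5433.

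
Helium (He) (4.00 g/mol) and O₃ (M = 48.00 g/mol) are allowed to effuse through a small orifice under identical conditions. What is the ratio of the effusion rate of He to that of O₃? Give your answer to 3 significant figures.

3.46

Graham's law gives rate_He/rate_O₃ = √(M_O₃/M_He) = √(48.00/4.00) = √12.00 = 3.46.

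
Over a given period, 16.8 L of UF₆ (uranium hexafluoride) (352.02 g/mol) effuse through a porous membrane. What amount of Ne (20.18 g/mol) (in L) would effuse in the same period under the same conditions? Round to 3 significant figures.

70.2 L

Using Graham's law: rate_Ne/rate_UF₆ = √(M_UF₆/M_Ne) = √(352.02/20.18) = √17.44 = 4.177.
So the volume for Ne is 16.8 × 4.177 = 70.2 L.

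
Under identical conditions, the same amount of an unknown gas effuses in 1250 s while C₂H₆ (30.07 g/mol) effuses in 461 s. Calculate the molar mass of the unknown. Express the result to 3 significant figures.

Using Graham's law: t_X/t_C₂H₆ = √(M_X/M_C₂H₆).
1250/461 = 2.711 = √(M_X/30.07)
M_X = 30.07 × 2.711² = 30.07 × 7.352 = 221 g/mol

221 g/mol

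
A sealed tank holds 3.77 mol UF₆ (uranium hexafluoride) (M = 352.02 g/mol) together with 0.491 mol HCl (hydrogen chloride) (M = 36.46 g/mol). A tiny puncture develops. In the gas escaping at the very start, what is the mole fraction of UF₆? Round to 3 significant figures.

0.712

Effusion rate of each component ∝ n_i/√M_i (partial pressure × 1/√M).
So x_UF₆ in the escaping gas = (n_UF₆/√M_UF₆) / Σ(n_i/√M_i)
= (3.77/√352.02) / (3.77/√352.02 + 0.491/√36.46) = 0.2009/(0.2009 + 0.08132) = 0.712.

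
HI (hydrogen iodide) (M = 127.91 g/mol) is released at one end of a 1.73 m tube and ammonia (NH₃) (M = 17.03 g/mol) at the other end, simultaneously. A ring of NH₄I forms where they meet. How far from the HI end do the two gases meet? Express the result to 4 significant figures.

In equal time, each gas travels a distance ∝ its rate ∝ 1/√M, so d_HI/d_NH₃ = √(M_NH₃/M_HI) = √(17.03/127.91) = 0.3649.
With d_HI + d_NH₃ = 1.73 m, d_NH₃ = 1.73/(1 + 0.3649) = 1.268 m.
d_HI = 1.73 − 1.268 = 0.4625 m.

0.4625 m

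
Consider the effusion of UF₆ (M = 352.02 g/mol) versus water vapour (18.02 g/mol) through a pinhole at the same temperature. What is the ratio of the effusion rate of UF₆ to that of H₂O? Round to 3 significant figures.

0.226

Since effusion rate ∝ 1/√M, rate_UF₆/rate_H₂O = √(M_H₂O/M_UF₆) = √(18.02/352.02) = √0.05119 = 0.226.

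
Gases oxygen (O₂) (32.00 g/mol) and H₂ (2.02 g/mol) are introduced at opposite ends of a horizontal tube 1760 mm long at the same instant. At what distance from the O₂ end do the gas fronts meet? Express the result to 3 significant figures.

In equal time, each gas travels a distance ∝ its rate ∝ 1/√M, so d_O₂/d_H₂ = √(M_H₂/M_O₂) = √(2.02/32.00) = 0.2512.
With d_O₂ + d_H₂ = 1760 mm, d_H₂ = 1760/(1 + 0.2512) = 1407 mm.
d_O₂ = 1760 − 1407 = 353 mm.

353 mm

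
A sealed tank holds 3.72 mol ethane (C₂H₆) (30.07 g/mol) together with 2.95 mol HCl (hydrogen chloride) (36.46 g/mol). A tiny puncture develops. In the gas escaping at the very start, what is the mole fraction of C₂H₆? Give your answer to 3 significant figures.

The effusion rate of species i is ∝ p_i/√M_i ∝ n_i/√M_i.
x_C₂H₆(eff) = (n_C₂H₆/√M_C₂H₆) / (n_C₂H₆/√M_C₂H₆ + n_HCl/√M_HCl)
= (3.72/√30.07) / (3.72/√30.07 + 2.95/√36.46) = 0.6784/(0.6784 + 0.4886) = 0.581.

0.581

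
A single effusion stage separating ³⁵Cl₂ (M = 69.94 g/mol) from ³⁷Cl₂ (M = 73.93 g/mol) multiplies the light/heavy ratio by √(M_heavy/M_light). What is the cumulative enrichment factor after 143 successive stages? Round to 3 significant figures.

52.8

Overall factor = α^143 with α = √(73.93/69.94), i.e. (73.93/69.94)^(143/2).
= 1.05705^(143/2) = 52.8.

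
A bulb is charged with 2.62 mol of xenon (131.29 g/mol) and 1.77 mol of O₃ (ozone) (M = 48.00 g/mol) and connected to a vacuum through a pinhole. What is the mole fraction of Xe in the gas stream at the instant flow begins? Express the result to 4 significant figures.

0.4723

The effusion rate of species i is ∝ p_i/√M_i ∝ n_i/√M_i.
So x_Xe in the escaping gas = (n_Xe/√M_Xe) / Σ(n_i/√M_i)
= (2.62/√131.29) / (2.62/√131.29 + 1.77/√48.00) = 0.2287/(0.2287 + 0.2555) = 0.4723.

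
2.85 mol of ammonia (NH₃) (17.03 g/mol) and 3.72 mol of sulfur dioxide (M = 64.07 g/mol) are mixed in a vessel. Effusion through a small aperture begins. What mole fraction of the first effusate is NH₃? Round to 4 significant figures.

0.5977

Each component's effusion rate ∝ (its partial pressure)·(1/√M) ∝ n_i/√M_i.
x_NH₃(eff) = (n_NH₃/√M_NH₃) / (n_NH₃/√M_NH₃ + n_SO₂/√M_SO₂)
= (2.85/√17.03) / (2.85/√17.03 + 3.72/√64.07) = 0.6906/(0.6906 + 0.4647) = 0.5977.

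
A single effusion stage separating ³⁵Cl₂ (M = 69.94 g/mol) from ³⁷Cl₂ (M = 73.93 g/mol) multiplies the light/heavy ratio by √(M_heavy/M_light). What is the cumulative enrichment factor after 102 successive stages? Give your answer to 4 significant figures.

16.94

Overall factor = α^102 with α = √(73.93/69.94), i.e. (73.93/69.94)^(102/2).
= 1.05705^51 = 16.94.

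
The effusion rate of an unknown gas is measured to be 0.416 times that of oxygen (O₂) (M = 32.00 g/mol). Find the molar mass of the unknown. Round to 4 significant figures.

184.9 g/mol

Graham's law gives rate_X/rate_O₂ = √(M_O₂/M_X).
0.416 = √(32.00/M_X)
M_X = 32.00 / 0.416² = 32.00 / 0.1731 = 184.9 g/mol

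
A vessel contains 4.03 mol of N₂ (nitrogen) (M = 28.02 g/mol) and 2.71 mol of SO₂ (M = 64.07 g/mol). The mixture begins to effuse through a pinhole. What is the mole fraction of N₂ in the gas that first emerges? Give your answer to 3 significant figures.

0.692

Rate_i ∝ x_i/√M_i (Graham's law weighted by mole fraction), so the effusate composition follows n_i/√M_i.
Mole fraction of N₂ in the effusate = (n_N₂/√M_N₂) / (n_N₂/√M_N₂ + n_SO₂/√M_SO₂)
= (4.03/√28.02) / (4.03/√28.02 + 2.71/√64.07) = 0.7613/(0.7613 + 0.3386) = 0.692.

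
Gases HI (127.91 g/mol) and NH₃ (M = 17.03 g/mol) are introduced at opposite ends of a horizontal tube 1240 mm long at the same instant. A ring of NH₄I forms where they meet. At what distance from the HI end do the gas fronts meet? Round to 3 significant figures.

In equal time, each gas travels a distance ∝ its rate ∝ 1/√M, so d_HI/d_NH₃ = √(M_NH₃/M_HI) = √(17.03/127.91) = 0.3649.
With d_HI + d_NH₃ = 1240 mm, d_NH₃ = 1240/(1 + 0.3649) = 908.5 mm.
d_HI = 1240 − 908.5 = 331 mm.

331 mm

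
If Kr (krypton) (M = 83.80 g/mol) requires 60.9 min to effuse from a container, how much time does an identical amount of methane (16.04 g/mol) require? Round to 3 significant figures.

Since effusion rate ∝ 1/√M, t_CH₄/t_Kr = √(M_CH₄/M_Kr) = √(16.04/83.80) = √0.1914 = 0.4375.
So the time for CH₄ is 60.9 × 0.4375 = 26.6 min.

26.6 min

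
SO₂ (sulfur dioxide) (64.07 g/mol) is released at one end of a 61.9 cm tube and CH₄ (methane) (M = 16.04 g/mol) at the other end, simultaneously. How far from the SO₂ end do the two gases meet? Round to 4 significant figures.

20.64 cm

The fronts meet when d_SO₂ + d_CH₄ = L with d_SO₂/d_CH₄ = √(M_CH₄/M_SO₂) (Graham's law). Here √(M_CH₄/M_SO₂) = √(16.04/64.07) = 0.5004.
With d_SO₂ + d_CH₄ = 61.9 cm, d_CH₄ = 61.9/(1 + 0.5004) = 41.26 cm.
d_SO₂ = 61.9 − 41.26 = 20.64 cm.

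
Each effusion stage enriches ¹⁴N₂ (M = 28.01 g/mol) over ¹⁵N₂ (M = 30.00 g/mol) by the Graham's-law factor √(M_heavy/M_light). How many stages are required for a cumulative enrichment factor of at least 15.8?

81

With α = √(30.00/28.01) per stage, ln α = ½ ln(1.07105) = 0.03432.
Need α^N ≥ 15.8 ⇒ N ≥ ln(15.8) / ln α = 2.760 / 0.03432 = 80.42.
So at least 81 stages are needed.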